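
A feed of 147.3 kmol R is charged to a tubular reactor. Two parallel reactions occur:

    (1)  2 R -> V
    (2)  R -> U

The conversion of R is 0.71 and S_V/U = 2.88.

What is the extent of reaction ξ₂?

Conversion of R: R consumed = 0.71 × 147.3 = 104.6 kmol = 2ξ₁ + 1ξ₂.
Selectivity: 1ξ₁ / (1ξ₂) = 2.88 → ξ₁ = 2.88 ξ₂.
Substitute: (2·2.88 + 1) ξ₂ = 104.6 → ξ₂ = 15.47 kmol, ξ₁ = 44.56 kmol.
Outlet amounts (n = n₀ + Σ ν·ξ):
  R: 147.3 − 2(44.56) − 1(15.47) = 42.72
  V: 0 + 1(44.56) = 44.56
  U: 0 + 1(15.47) = 15.47

ξ₂ = 15.5 kmol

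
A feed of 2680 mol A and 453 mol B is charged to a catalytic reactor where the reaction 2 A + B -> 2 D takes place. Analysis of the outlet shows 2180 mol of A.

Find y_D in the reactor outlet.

0.173

For A: n = n₀ − 2ξ → 2180 = 2680 − 2ξ, giving ξ = 250 mol.
Outlet amounts (n = n₀ + ν ξ):
  A: 2680 − 2(250) = 2180
  B: 453 − 1(250) = 203
  D: 0 + 2(250) = 500
Total out = 2883 mol; y_D = 500 / 2883 = 0.1734.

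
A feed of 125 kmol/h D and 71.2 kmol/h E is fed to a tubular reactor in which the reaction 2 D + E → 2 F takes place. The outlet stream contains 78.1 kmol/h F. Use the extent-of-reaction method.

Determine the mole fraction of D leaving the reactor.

0.298

For F: n = n₀ + 2ξ → 78.1 = 0 + 2ξ, giving ξ = 39.05 kmol/h.
Outlet amounts (n = n₀ + ν ξ):
  D: 125 − 2(39.05) = 46.9
  E: 71.2 − 1(39.05) = 32.15
  F: 0 + 2(39.05) = 78.1
Total out = 157.2 kmol/h; y_D = 46.9 / 157.2 = 0.2984.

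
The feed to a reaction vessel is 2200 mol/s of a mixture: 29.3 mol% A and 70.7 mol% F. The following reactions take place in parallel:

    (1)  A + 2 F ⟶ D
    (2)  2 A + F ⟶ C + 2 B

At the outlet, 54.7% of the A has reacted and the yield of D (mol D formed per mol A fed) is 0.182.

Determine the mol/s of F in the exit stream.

Yield of D: 1ξ₁ / 644.6 = 0.182 → ξ₁ = 117.3 mol/s.
Conversion of A: 1ξ₁ + 2ξ₂ = 0.547 × 644.6 = 352.6 → ξ₂ = 117.6 mol/s.
Outlet amounts (n = n₀ + Σ ν·ξ):
  A: 644.6 − 1(117.3) − 2(117.6) = 292
  F: 1555 − 2(117.3) − 1(117.6) = 1203
  D: 0 + 1(117.3) = 117.3
  C: 0 + 1(117.6) = 117.6
  B: 0 + 2(117.6) = 235.3

1200 mol/s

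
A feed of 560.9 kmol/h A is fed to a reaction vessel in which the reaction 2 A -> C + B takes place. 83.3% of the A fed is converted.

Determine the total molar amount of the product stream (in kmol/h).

A reacted = 0.833 × 560.9 = 467.2 kmol/h; ν_A = −2, so ξ = 467.2/2 = 233.6 kmol/h.
Outlet amounts (n = n₀ + ν ξ):
  A: 560.9 − 2(233.6) = 93.67
  C: 0 + 1(233.6) = 233.6
  B: 0 + 1(233.6) = 233.6
Total out = 93.67 + 233.6 + 233.6 = 560.9 kmol/h.

561 kmol/h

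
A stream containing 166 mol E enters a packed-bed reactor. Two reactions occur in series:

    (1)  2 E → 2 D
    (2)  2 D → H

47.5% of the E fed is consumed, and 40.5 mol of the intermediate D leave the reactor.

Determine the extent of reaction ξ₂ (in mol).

Conversion of E: E consumed = 2ξ₁ = 0.475 × 166 → ξ₁ = 39.42 mol.
D balance: n_D = 0 + 2ξ₁ − 2ξ₂ = 40.5 → ξ₂ = (2·39.42 − 40.5)/2 = 19.17 mol.
Outlet amounts (n = n₀ + Σ ν·ξ):
  E: 166 − 2(39.42) = 87.15
  D: 0 + 2(39.42) − 2(19.17) = 40.5
  H: 0 + 1(19.17) = 19.17

ξ₂ = 19.2 mol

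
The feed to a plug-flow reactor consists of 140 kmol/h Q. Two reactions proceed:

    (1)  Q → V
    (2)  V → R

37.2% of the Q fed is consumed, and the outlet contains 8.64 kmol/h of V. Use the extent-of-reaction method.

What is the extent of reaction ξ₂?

Conversion of Q: Q consumed = 1ξ₁ = 0.372 × 140 → ξ₁ = 52.08 kmol/h.
V balance: n_V = 0 + 1ξ₁ − 1ξ₂ = 8.64 → ξ₂ = (1·52.08 − 8.64)/1 = 43.44 kmol/h.
Outlet amounts (n = n₀ + Σ ν·ξ):
  Q: 140 − 1(52.08) = 87.92
  V: 0 + 1(52.08) − 1(43.44) = 8.64
  R: 0 + 1(43.44) = 43.44

ξ₂ = 43.4 kmol/h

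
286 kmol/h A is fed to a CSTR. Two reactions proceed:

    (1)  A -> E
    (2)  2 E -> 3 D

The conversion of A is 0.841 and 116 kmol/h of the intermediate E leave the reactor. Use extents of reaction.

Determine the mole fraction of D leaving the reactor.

0.536

Conversion of A: A consumed = 1ξ₁ = 0.841 × 286 → ξ₁ = 240.5 kmol/h.
E balance: n_E = 0 + 1ξ₁ − 2ξ₂ = 116 → ξ₂ = (1·240.5 − 116)/2 = 62.26 kmol/h.
Outlet amounts (n = n₀ + Σ ν·ξ):
  A: 286 − 1(240.5) = 45.47
  E: 0 + 1(240.5) − 2(62.26) = 116
  D: 0 + 3(62.26) = 186.8
Total out = 348.3 kmol/h; y_D = 186.8 / 348.3 = 0.5363.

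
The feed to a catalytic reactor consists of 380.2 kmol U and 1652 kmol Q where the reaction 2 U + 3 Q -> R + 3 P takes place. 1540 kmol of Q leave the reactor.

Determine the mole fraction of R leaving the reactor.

0.0187

For Q: n = n₀ − 3ξ → 1540 = 1652 − 3ξ, giving ξ = 37.33 kmol.
Outlet amounts (n = n₀ + ν ξ):
  U: 380.2 − 2(37.33) = 305.5
  Q: 1652 − 3(37.33) = 1540
  R: 0 + 1(37.33) = 37.33
  P: 0 + 3(37.33) = 112
Total out = 1995 kmol; y_R = 37.33 / 1995 = 0.01871.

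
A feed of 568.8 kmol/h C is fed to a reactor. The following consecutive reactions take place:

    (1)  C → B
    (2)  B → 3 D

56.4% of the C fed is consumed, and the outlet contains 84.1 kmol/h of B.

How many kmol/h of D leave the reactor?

Conversion of C: C consumed = 1ξ₁ = 0.564 × 568.8 → ξ₁ = 320.8 kmol/h.
B balance: n_B = 0 + 1ξ₁ − 1ξ₂ = 84.1 → ξ₂ = (1·320.8 − 84.1)/1 = 236.7 kmol/h.
Outlet amounts (n = n₀ + Σ ν·ξ):
  C: 568.8 − 1(320.8) = 248
  B: 0 + 1(320.8) − 1(236.7) = 84.1
  D: 0 + 3(236.7) = 710.1

710 kmol/h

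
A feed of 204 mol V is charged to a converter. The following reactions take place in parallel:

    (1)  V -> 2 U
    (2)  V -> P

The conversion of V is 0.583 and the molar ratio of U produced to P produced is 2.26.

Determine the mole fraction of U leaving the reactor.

Conversion of V: V consumed = 0.583 × 204 = 118.9 mol = 1ξ₁ + 1ξ₂.
Selectivity: 2ξ₁ / (1ξ₂) = 2.26 → ξ₁ = 1.13 ξ₂.
Substitute: (1·1.13 + 1) ξ₂ = 118.9 → ξ₂ = 55.84 mol, ξ₁ = 63.1 mol.
Outlet amounts (n = n₀ + Σ ν·ξ):
  V: 204 − 1(63.1) − 1(55.84) = 85.07
  U: 0 + 2(63.1) = 126.2
  P: 0 + 1(55.84) = 55.84
Total out = 267.1 mol; y_U = 126.2 / 267.1 = 0.4725.

0.472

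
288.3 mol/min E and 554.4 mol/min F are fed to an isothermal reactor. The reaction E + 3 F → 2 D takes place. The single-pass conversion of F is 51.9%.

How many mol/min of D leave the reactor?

192 mol/min

F reacted = 0.519 × 554.4 = 287.7 mol/min; ν_F = −3, so ξ = 287.7/3 = 95.91 mol/min.
Outlet amounts (n = n₀ + ν ξ):
  E: 288.3 − 1(95.91) = 192.4
  F: 554.4 − 3(95.91) = 266.7
  D: 0 + 2(95.91) = 191.8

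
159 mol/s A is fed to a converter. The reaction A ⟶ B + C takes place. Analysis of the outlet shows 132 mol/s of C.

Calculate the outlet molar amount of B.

For C: n = n₀ + 1ξ → 132 = 0 + 1ξ, giving ξ = 132 mol/s.
Outlet amounts (n = n₀ + ν ξ):
  A: 159 − 1(132) = 27
  B: 0 + 1(132) = 132
  C: 0 + 1(132) = 132

132 mol/s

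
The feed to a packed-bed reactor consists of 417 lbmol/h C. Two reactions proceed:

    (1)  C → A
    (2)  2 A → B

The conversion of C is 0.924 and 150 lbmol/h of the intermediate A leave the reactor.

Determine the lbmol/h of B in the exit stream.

Conversion of C: C consumed = 1ξ₁ = 0.924 × 417 → ξ₁ = 385.3 lbmol/h.
A balance: n_A = 0 + 1ξ₁ − 2ξ₂ = 150 → ξ₂ = (1·385.3 − 150)/2 = 117.7 lbmol/h.
Outlet amounts (n = n₀ + Σ ν·ξ):
  C: 417 − 1(385.3) = 31.69
  A: 0 + 1(385.3) − 2(117.7) = 150
  B: 0 + 1(117.7) = 117.7

118 lbmol/h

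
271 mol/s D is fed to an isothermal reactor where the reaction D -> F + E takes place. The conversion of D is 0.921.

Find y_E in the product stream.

0.479

D reacted = 0.921 × 271 = 249.6 mol/s; ν_D = −1, so ξ = 249.6/1 = 249.6 mol/s.
Outlet amounts (n = n₀ + ν ξ):
  D: 271 − 1(249.6) = 21.41
  F: 0 + 1(249.6) = 249.6
  E: 0 + 1(249.6) = 249.6
Total out = 520.6 mol/s; y_E = 249.6 / 520.6 = 0.4794.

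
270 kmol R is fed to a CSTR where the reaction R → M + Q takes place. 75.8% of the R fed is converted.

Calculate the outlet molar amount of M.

R reacted = 0.758 × 270 = 204.7 kmol; ν_R = −1, so ξ = 204.7/1 = 204.7 kmol.
Outlet amounts (n = n₀ + ν ξ):
  R: 270 − 1(204.7) = 65.34
  M: 0 + 1(204.7) = 204.7
  Q: 0 + 1(204.7) = 204.7

205 kmol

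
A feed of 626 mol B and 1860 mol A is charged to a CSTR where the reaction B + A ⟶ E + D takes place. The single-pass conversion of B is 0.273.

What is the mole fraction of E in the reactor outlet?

B reacted = 0.273 × 626 = 170.9 mol; ν_B = −1, so ξ = 170.9/1 = 170.9 mol.
Outlet amounts (n = n₀ + ν ξ):
  B: 626 − 1(170.9) = 455.1
  A: 1860 − 1(170.9) = 1689
  E: 0 + 1(170.9) = 170.9
  D: 0 + 1(170.9) = 170.9
Total out = 2486 mol; y_E = 170.9 / 2486 = 0.06874.

0.0687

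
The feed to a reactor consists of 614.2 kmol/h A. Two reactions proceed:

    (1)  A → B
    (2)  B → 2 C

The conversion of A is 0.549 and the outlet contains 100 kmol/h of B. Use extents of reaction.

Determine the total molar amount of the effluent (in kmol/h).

851 kmol/h

Conversion of A: A consumed = 1ξ₁ = 0.549 × 614.2 → ξ₁ = 337.2 kmol/h.
B balance: n_B = 0 + 1ξ₁ − 1ξ₂ = 100 → ξ₂ = (1·337.2 − 100)/1 = 237.2 kmol/h.
Outlet amounts (n = n₀ + Σ ν·ξ):
  A: 614.2 − 1(337.2) = 277
  B: 0 + 1(337.2) − 1(237.2) = 100
  C: 0 + 2(237.2) = 474.4
Total out = 277 + 100 + 474.4 = 851.4 kmol/h.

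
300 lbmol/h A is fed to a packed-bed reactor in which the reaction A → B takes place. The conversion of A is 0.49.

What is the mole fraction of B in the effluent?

0.49

A reacted = 0.49 × 300 = 147 lbmol/h; ν_A = −1, so ξ = 147/1 = 147 lbmol/h.
Outlet amounts (n = n₀ + ν ξ):
  A: 300 − 1(147) = 153
  B: 0 + 1(147) = 147
Total out = 300 lbmol/h; y_B = 147 / 300 = 0.49.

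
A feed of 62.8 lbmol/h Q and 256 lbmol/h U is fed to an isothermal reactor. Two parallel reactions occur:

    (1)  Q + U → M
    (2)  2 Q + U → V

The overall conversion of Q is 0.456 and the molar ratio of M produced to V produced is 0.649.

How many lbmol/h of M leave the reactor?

Conversion of Q: Q consumed = 0.456 × 62.8 = 28.64 lbmol/h = 1ξ₁ + 2ξ₂.
Selectivity: 1ξ₁ / (1ξ₂) = 0.649 → ξ₁ = 0.649 ξ₂.
Substitute: (1·0.649 + 2) ξ₂ = 28.64 → ξ₂ = 10.81 lbmol/h, ξ₁ = 7.016 lbmol/h.
Outlet amounts (n = n₀ + Σ ν·ξ):
  Q: 62.8 − 1(7.016) − 2(10.81) = 34.16
  U: 256 − 1(7.016) − 1(10.81) = 238.2
  M: 0 + 1(7.016) = 7.016
  V: 0 + 1(10.81) = 10.81

7.02 lbmol/h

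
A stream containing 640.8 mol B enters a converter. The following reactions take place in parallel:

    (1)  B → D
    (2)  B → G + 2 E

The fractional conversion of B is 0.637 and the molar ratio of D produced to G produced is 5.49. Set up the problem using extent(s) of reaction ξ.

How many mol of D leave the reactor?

Conversion of B: B consumed = 0.637 × 640.8 = 408.2 mol = 1ξ₁ + 1ξ₂.
Selectivity: 1ξ₁ / (1ξ₂) = 5.49 → ξ₁ = 5.49 ξ₂.
Substitute: (1·5.49 + 1) ξ₂ = 408.2 → ξ₂ = 62.9 mol, ξ₁ = 345.3 mol.
Outlet amounts (n = n₀ + Σ ν·ξ):
  B: 640.8 − 1(345.3) − 1(62.9) = 232.6
  D: 0 + 1(345.3) = 345.3
  G: 0 + 1(62.9) = 62.9
  E: 0 + 2(62.9) = 125.8

345 mol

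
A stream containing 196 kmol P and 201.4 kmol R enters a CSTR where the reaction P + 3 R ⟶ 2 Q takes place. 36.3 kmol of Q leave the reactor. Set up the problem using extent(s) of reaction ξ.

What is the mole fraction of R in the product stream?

For Q: n = n₀ + 2ξ → 36.3 = 0 + 2ξ, giving ξ = 18.15 kmol.
Outlet amounts (n = n₀ + ν ξ):
  P: 196 − 1(18.15) = 177.8
  R: 201.4 − 3(18.15) = 147
  Q: 0 + 2(18.15) = 36.3
Total out = 361.1 kmol; y_R = 147 / 361.1 = 0.407.

0.407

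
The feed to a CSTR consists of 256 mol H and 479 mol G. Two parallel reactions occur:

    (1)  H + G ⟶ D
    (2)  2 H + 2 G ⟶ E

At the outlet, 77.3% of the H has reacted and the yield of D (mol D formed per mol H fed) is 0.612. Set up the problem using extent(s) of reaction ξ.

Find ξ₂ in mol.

ξ₂ = 20.6 mol

Yield of D: 1ξ₁ / 256 = 0.612 → ξ₁ = 156.7 mol.
Conversion of H: 1ξ₁ + 2ξ₂ = 0.773 × 256 = 197.9 → ξ₂ = 20.61 mol.
Outlet amounts (n = n₀ + Σ ν·ξ):
  H: 256 − 1(156.7) − 2(20.61) = 58.11
  G: 479 − 1(156.7) − 2(20.61) = 281.1
  D: 0 + 1(156.7) = 156.7
  E: 0 + 1(20.61) = 20.61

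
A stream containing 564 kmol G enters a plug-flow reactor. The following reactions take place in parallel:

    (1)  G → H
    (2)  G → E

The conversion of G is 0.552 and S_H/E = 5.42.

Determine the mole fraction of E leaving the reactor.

Conversion of G: G consumed = 0.552 × 564 = 311.3 kmol = 1ξ₁ + 1ξ₂.
Selectivity: 1ξ₁ / (1ξ₂) = 5.42 → ξ₁ = 5.42 ξ₂.
Substitute: (1·5.42 + 1) ξ₂ = 311.3 → ξ₂ = 48.49 kmol, ξ₁ = 262.8 kmol.
Outlet amounts (n = n₀ + Σ ν·ξ):
  G: 564 − 1(262.8) − 1(48.49) = 252.7
  H: 0 + 1(262.8) = 262.8
  E: 0 + 1(48.49) = 48.49
Total out = 564 kmol; y_E = 48.49 / 564 = 0.08598.

0.086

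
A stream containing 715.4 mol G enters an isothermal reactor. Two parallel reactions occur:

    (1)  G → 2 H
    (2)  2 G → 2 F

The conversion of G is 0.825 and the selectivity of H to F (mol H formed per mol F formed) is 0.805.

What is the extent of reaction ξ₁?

ξ₁ = 169 mol

Conversion of G: G consumed = 0.825 × 715.4 = 590.2 mol = 1ξ₁ + 2ξ₂.
Selectivity: 2ξ₁ / (2ξ₂) = 0.805 → ξ₁ = 0.805 ξ₂.
Substitute: (1·0.805 + 2) ξ₂ = 590.2 → ξ₂ = 210.4 mol, ξ₁ = 169.4 mol.
Outlet amounts (n = n₀ + Σ ν·ξ):
  G: 715.4 − 1(169.4) − 2(210.4) = 125.2
  H: 0 + 2(169.4) = 338.8
  F: 0 + 2(210.4) = 420.8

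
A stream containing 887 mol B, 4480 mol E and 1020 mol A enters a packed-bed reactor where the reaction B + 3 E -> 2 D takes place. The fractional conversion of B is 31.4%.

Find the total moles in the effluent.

B reacted = 0.314 × 887 = 278.5 mol; ν_B = −1, so ξ = 278.5/1 = 278.5 mol.
Outlet amounts (n = n₀ + ν ξ):
  B: 887 − 1(278.5) = 608.5
  E: 4480 − 3(278.5) = 3644
  D: 0 + 2(278.5) = 557
  A: 1020 (inert)
Total out = 608.5 + 3644 + 557 + 1020 = 5830 mol.

5830 mol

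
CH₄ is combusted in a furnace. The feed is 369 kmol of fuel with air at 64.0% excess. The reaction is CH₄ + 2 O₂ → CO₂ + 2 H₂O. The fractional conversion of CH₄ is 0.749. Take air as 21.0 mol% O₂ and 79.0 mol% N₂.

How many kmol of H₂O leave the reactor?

553 kmol

Stoichiometric O₂ = 2 × 369 = 738 kmol; O₂ fed = 738 × 1.640 = 1210 kmol.
N₂ fed = 1210 × 79/21 = 4553 kmol.
Fuel reacted = 0.749 × 369 → ξ = 276.4 kmol.
Outlet (n = n₀ + ν ξ):
  CH₄: 369 − 1(276.4) = 92.62
  O₂: 1210 − 2(276.4) = 657.6
  N₂: 4553 (inert)
  CO₂: 0 + 1(276.4) = 276.4
  H₂O: 0 + 2(276.4) = 552.8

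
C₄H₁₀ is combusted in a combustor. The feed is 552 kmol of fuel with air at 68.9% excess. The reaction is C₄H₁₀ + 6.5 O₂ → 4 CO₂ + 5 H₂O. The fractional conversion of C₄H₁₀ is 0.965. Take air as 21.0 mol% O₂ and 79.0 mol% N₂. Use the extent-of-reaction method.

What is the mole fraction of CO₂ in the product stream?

0.0705

Stoichiometric O₂ = 6.5 × 552 = 3588 kmol; O₂ fed = 3588 × 1.689 = 6060 kmol.
N₂ fed = 6060 × 79/21 = 22800 kmol.
Fuel reacted = 0.965 × 552 → ξ = 532.7 kmol.
Outlet (n = n₀ + ν ξ):
  C₄H₁₀: 552 − 1(532.7) = 19.32
  O₂: 6060 − 6.5(532.7) = 2598
  N₂: 22800 (inert)
  CO₂: 0 + 4(532.7) = 2131
  H₂O: 0 + 5(532.7) = 2663
Total out = 30210 kmol; y_CO₂ = 2131 / 30210 = 0.07053.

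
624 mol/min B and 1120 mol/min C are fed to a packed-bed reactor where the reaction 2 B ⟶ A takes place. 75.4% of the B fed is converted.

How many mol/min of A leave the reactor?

235 mol/min

B reacted = 0.754 × 624 = 470.5 mol/min; ν_B = −2, so ξ = 470.5/2 = 235.2 mol/min.
Outlet amounts (n = n₀ + ν ξ):
  B: 624 − 2(235.2) = 153.5
  A: 0 + 1(235.2) = 235.2
  C: 1120 (inert)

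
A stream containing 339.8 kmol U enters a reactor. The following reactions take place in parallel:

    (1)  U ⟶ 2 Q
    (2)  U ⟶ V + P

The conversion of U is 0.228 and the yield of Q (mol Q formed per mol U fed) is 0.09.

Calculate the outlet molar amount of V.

62.2 kmol

Yield of Q: 2ξ₁ / 339.8 = 0.09 → ξ₁ = 15.29 kmol.
Conversion of U: 1ξ₁ + 1ξ₂ = 0.228 × 339.8 = 77.47 → ξ₂ = 62.18 kmol.
Outlet amounts (n = n₀ + Σ ν·ξ):
  U: 339.8 − 1(15.29) − 1(62.18) = 262.3
  Q: 0 + 2(15.29) = 30.58
  V: 0 + 1(62.18) = 62.18
  P: 0 + 1(62.18) = 62.18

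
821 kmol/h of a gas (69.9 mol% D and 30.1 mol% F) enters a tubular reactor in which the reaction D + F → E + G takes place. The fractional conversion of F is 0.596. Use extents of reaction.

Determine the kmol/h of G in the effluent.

147 kmol/h

F reacted = 0.596 × 247.1 = 147.3 kmol/h; ν_F = −1, so ξ = 147.3/1 = 147.3 kmol/h.
Outlet amounts (n = n₀ + ν ξ):
  D: 573.9 − 1(147.3) = 426.6
  F: 247.1 − 1(147.3) = 99.84
  E: 0 + 1(147.3) = 147.3
  G: 0 + 1(147.3) = 147.3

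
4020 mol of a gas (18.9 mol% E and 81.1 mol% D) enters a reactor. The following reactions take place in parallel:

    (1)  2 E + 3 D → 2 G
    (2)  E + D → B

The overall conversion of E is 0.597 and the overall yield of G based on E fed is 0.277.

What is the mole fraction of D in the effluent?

0.78

Yield of G: 2ξ₁ / 759.8 = 0.277 → ξ₁ = 105.2 mol.
Conversion of E: 2ξ₁ + 1ξ₂ = 0.597 × 759.8 = 453.6 → ξ₂ = 243.1 mol.
Outlet amounts (n = n₀ + Σ ν·ξ):
  E: 759.8 − 2(105.2) − 1(243.1) = 306.2
  D: 3260 − 3(105.2) − 1(243.1) = 2701
  G: 0 + 2(105.2) = 210.5
  B: 0 + 1(243.1) = 243.1
Total out = 3461 mol; y_D = 2701 / 3461 = 0.7805.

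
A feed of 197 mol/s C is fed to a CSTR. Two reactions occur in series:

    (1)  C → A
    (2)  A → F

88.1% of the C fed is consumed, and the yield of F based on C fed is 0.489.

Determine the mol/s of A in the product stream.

Conversion of C: C consumed = 1ξ₁ = 0.881 × 197 → ξ₁ = 173.6 mol/s.
Yield of F: 1ξ₂ / 197 = 0.489 → ξ₂ = 96.33 mol/s.
Outlet amounts (n = n₀ + Σ ν·ξ):
  C: 197 − 1(173.6) = 23.44
  A: 0 + 1(173.6) − 1(96.33) = 77.22
  F: 0 + 1(96.33) = 96.33

77.2 mol/s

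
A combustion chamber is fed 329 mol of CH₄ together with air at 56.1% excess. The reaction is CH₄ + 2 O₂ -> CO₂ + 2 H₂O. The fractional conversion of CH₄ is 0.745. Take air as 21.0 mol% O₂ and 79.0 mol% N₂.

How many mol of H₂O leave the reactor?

Stoichiometric O₂ = 2 × 329 = 658 mol; O₂ fed = 658 × 1.561 = 1027 mol.
N₂ fed = 1027 × 79/21 = 3864 mol.
Fuel reacted = 0.745 × 329 → ξ = 245.1 mol.
Outlet (n = n₀ + ν ξ):
  CH₄: 329 − 1(245.1) = 83.9
  O₂: 1027 − 2(245.1) = 536.9
  N₂: 3864 (inert)
  CO₂: 0 + 1(245.1) = 245.1
  H₂O: 0 + 2(245.1) = 490.2

490 mol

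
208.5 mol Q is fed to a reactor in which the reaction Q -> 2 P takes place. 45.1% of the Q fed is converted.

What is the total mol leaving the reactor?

303 mol

Q reacted = 0.451 × 208.5 = 94.03 mol; ν_Q = −1, so ξ = 94.03/1 = 94.03 mol.
Outlet amounts (n = n₀ + ν ξ):
  Q: 208.5 − 1(94.03) = 114.5
  P: 0 + 2(94.03) = 188.1
Total out = 114.5 + 188.1 = 302.5 mol.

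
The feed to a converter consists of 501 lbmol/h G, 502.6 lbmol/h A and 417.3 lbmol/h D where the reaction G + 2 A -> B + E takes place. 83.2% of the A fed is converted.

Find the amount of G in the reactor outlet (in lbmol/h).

A reacted = 0.832 × 502.6 = 418.2 lbmol/h; ν_A = −2, so ξ = 418.2/2 = 209.1 lbmol/h.
Outlet amounts (n = n₀ + ν ξ):
  G: 501 − 1(209.1) = 291.9
  A: 502.6 − 2(209.1) = 84.44
  B: 0 + 1(209.1) = 209.1
  E: 0 + 1(209.1) = 209.1
  D: 417.3 (inert)

292 lbmol/h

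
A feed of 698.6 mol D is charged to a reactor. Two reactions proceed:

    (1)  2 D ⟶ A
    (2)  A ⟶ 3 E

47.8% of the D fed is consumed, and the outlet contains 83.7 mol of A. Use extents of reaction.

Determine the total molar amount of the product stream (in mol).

698 mol

Conversion of D: D consumed = 2ξ₁ = 0.478 × 698.6 → ξ₁ = 167 mol.
A balance: n_A = 0 + 1ξ₁ − 1ξ₂ = 83.7 → ξ₂ = (1·167 − 83.7)/1 = 83.27 mol.
Outlet amounts (n = n₀ + Σ ν·ξ):
  D: 698.6 − 2(167) = 364.7
  A: 0 + 1(167) − 1(83.27) = 83.7
  E: 0 + 3(83.27) = 249.8
Total out = 364.7 + 83.7 + 249.8 = 698.2 mol.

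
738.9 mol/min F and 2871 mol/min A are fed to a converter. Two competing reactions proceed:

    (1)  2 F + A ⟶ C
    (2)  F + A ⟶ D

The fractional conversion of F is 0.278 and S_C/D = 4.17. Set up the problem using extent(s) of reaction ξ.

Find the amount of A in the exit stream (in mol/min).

2760 mol/min

Conversion of F: F consumed = 0.278 × 738.9 = 205.4 mol/min = 2ξ₁ + 1ξ₂.
Selectivity: 1ξ₁ / (1ξ₂) = 4.17 → ξ₁ = 4.17 ξ₂.
Substitute: (2·4.17 + 1) ξ₂ = 205.4 → ξ₂ = 21.99 mol/min, ξ₁ = 91.71 mol/min.
Outlet amounts (n = n₀ + Σ ν·ξ):
  F: 738.9 − 2(91.71) − 1(21.99) = 533.5
  A: 2871 − 1(91.71) − 1(21.99) = 2757
  C: 0 + 1(91.71) = 91.71
  D: 0 + 1(21.99) = 21.99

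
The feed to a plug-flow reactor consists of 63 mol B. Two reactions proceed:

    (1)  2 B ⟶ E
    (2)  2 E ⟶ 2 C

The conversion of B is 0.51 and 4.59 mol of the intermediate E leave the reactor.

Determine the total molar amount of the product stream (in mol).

46.9 mol

Conversion of B: B consumed = 2ξ₁ = 0.51 × 63 → ξ₁ = 16.07 mol.
E balance: n_E = 0 + 1ξ₁ − 2ξ₂ = 4.59 → ξ₂ = (1·16.07 − 4.59)/2 = 5.738 mol.
Outlet amounts (n = n₀ + Σ ν·ξ):
  B: 63 − 2(16.07) = 30.87
  E: 0 + 1(16.07) − 2(5.738) = 4.59
  C: 0 + 2(5.738) = 11.48
Total out = 30.87 + 4.59 + 11.48 = 46.94 mol.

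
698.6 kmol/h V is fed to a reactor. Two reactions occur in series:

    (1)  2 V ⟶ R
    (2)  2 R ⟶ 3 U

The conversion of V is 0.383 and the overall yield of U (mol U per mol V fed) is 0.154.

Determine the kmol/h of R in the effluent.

62.1 kmol/h

Conversion of V: V consumed = 2ξ₁ = 0.383 × 698.6 → ξ₁ = 133.8 kmol/h.
Yield of U: 3ξ₂ / 698.6 = 0.154 → ξ₂ = 35.86 kmol/h.
Outlet amounts (n = n₀ + Σ ν·ξ):
  V: 698.6 − 2(133.8) = 431
  R: 0 + 1(133.8) − 2(35.86) = 62.06
  U: 0 + 3(35.86) = 107.6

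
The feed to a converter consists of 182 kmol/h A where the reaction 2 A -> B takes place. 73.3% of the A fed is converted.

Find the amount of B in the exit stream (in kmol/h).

A reacted = 0.733 × 182 = 133.4 kmol/h; ν_A = −2, so ξ = 133.4/2 = 66.7 kmol/h.
Outlet amounts (n = n₀ + ν ξ):
  A: 182 − 2(66.7) = 48.59
  B: 0 + 1(66.7) = 66.7

66.7 kmol/h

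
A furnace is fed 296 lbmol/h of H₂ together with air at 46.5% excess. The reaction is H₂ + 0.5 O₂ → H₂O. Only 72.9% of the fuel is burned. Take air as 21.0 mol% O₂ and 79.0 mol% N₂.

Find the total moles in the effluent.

Stoichiometric O₂ = 0.5 × 296 = 148 lbmol/h; O₂ fed = 148 × 1.465 = 216.8 lbmol/h.
N₂ fed = 216.8 × 79/21 = 815.7 lbmol/h.
Fuel reacted = 0.729 × 296 → ξ = 215.8 lbmol/h.
Outlet (n = n₀ + ν ξ):
  H₂: 296 − 1(215.8) = 80.22
  O₂: 216.8 − 0.5(215.8) = 108.9
  N₂: 815.7 (inert)
  H₂O: 0 + 1(215.8) = 215.8
Total out = 80.22 + 108.9 + 815.7 + 215.8 = 1221 lbmol/h.

1220 lbmol/h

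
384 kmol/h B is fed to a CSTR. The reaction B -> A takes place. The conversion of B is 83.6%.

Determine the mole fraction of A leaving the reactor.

B reacted = 0.836 × 384 = 321 kmol/h; ν_B = −1, so ξ = 321/1 = 321 kmol/h.
Outlet amounts (n = n₀ + ν ξ):
  B: 384 − 1(321) = 62.98
  A: 0 + 1(321) = 321
Total out = 384 kmol/h; y_A = 321 / 384 = 0.836.

0.836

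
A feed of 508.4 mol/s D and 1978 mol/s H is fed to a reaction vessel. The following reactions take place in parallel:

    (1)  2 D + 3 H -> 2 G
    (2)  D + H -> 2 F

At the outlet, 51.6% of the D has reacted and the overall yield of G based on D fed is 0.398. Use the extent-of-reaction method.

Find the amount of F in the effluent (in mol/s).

Yield of G: 2ξ₁ / 508.4 = 0.398 → ξ₁ = 101.2 mol/s.
Conversion of D: 2ξ₁ + 1ξ₂ = 0.516 × 508.4 = 262.3 → ξ₂ = 59.99 mol/s.
Outlet amounts (n = n₀ + Σ ν·ξ):
  D: 508.4 − 2(101.2) − 1(59.99) = 246.1
  H: 1978 − 3(101.2) − 1(59.99) = 1614
  G: 0 + 2(101.2) = 202.3
  F: 0 + 2(59.99) = 120

120 mol/s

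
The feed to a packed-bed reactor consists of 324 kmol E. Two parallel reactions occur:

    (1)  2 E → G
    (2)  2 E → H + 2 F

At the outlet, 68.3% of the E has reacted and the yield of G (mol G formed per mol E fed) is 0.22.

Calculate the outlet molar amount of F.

Yield of G: 1ξ₁ / 324 = 0.22 → ξ₁ = 71.28 kmol.
Conversion of E: 2ξ₁ + 2ξ₂ = 0.683 × 324 = 221.3 → ξ₂ = 39.37 kmol.
Outlet amounts (n = n₀ + Σ ν·ξ):
  E: 324 − 2(71.28) − 2(39.37) = 102.7
  G: 0 + 1(71.28) = 71.28
  H: 0 + 1(39.37) = 39.37
  F: 0 + 2(39.37) = 78.73

78.7 kmol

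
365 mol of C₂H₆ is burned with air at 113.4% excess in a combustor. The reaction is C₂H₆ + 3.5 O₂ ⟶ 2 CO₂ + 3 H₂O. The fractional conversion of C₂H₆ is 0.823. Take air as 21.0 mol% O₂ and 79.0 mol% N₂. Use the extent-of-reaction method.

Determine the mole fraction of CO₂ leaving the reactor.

0.0445

Stoichiometric O₂ = 3.5 × 365 = 1278 mol; O₂ fed = 1278 × 2.134 = 2726 mol.
N₂ fed = 2726 × 79/21 = 10260 mol.
Fuel reacted = 0.823 × 365 → ξ = 300.4 mol.
Outlet (n = n₀ + ν ξ):
  C₂H₆: 365 − 1(300.4) = 64.61
  O₂: 2726 − 3.5(300.4) = 1675
  N₂: 10260 (inert)
  CO₂: 0 + 2(300.4) = 600.8
  H₂O: 0 + 3(300.4) = 901.2
Total out = 13500 mol; y_CO₂ = 600.8 / 13500 = 0.04451.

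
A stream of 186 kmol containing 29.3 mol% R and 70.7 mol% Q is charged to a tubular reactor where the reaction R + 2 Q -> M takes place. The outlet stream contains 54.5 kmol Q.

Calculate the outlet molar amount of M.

For Q: n = n₀ − 2ξ → 54.5 = 131.5 − 2ξ, giving ξ = 38.5 kmol.
Outlet amounts (n = n₀ + ν ξ):
  R: 54.5 − 1(38.5) = 16
  Q: 131.5 − 2(38.5) = 54.5
  M: 0 + 1(38.5) = 38.5

38.5 kmol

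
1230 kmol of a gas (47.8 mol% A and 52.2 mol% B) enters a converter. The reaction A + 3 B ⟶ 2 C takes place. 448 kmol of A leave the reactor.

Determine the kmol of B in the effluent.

For A: n = n₀ − 1ξ → 448 = 587.9 − 1ξ, giving ξ = 139.9 kmol.
Outlet amounts (n = n₀ + ν ξ):
  A: 587.9 − 1(139.9) = 448
  B: 642.1 − 3(139.9) = 222.2
  C: 0 + 2(139.9) = 279.9

222 kmol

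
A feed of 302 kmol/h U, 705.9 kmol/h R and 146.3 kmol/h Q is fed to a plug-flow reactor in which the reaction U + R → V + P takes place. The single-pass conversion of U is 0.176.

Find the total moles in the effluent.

U reacted = 0.176 × 302 = 53.15 kmol/h; ν_U = −1, so ξ = 53.15/1 = 53.15 kmol/h.
Outlet amounts (n = n₀ + ν ξ):
  U: 302 − 1(53.15) = 248.8
  R: 705.9 − 1(53.15) = 652.7
  V: 0 + 1(53.15) = 53.15
  P: 0 + 1(53.15) = 53.15
  Q: 146.3 (inert)
Total out = 248.8 + 652.7 + 53.15 + 53.15 + 146.3 = 1154 kmol/h.

1150 kmol/h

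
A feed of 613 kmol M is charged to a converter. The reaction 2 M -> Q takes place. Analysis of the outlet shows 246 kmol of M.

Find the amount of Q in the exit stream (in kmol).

184 kmol

For M: n = n₀ − 2ξ → 246 = 613 − 2ξ, giving ξ = 183.5 kmol.
Outlet amounts (n = n₀ + ν ξ):
  M: 613 − 2(183.5) = 246
  Q: 0 + 1(183.5) = 183.5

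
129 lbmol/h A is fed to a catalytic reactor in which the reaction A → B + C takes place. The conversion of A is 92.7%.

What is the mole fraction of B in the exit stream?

0.481

A reacted = 0.927 × 129 = 119.6 lbmol/h; ν_A = −1, so ξ = 119.6/1 = 119.6 lbmol/h.
Outlet amounts (n = n₀ + ν ξ):
  A: 129 − 1(119.6) = 9.417
  B: 0 + 1(119.6) = 119.6
  C: 0 + 1(119.6) = 119.6
Total out = 248.6 lbmol/h; y_B = 119.6 / 248.6 = 0.4811.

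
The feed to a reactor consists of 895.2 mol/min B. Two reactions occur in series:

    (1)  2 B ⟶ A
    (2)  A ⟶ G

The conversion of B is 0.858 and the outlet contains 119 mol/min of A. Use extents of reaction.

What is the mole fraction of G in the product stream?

0.519

Conversion of B: B consumed = 2ξ₁ = 0.858 × 895.2 → ξ₁ = 384 mol/min.
A balance: n_A = 0 + 1ξ₁ − 1ξ₂ = 119 → ξ₂ = (1·384 − 119)/1 = 265 mol/min.
Outlet amounts (n = n₀ + Σ ν·ξ):
  B: 895.2 − 2(384) = 127.1
  A: 0 + 1(384) − 1(265) = 119
  G: 0 + 1(265) = 265
Total out = 511.2 mol/min; y_G = 265 / 511.2 = 0.5185.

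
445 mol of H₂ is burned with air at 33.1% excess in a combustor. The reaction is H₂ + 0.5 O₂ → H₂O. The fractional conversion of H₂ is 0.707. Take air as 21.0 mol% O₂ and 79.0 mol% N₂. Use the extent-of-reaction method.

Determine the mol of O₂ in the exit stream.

139 mol

Stoichiometric O₂ = 0.5 × 445 = 222.5 mol; O₂ fed = 222.5 × 1.331 = 296.1 mol.
N₂ fed = 296.1 × 79/21 = 1114 mol.
Fuel reacted = 0.707 × 445 → ξ = 314.6 mol.
Outlet (n = n₀ + ν ξ):
  H₂: 445 − 1(314.6) = 130.4
  O₂: 296.1 − 0.5(314.6) = 138.8
  N₂: 1114 (inert)
  H₂O: 0 + 1(314.6) = 314.6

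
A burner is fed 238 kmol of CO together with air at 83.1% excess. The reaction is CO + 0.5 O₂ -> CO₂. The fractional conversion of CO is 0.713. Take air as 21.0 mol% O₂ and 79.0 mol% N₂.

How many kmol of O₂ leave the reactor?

Stoichiometric O₂ = 0.5 × 238 = 119 kmol; O₂ fed = 119 × 1.831 = 217.9 kmol.
N₂ fed = 217.9 × 79/21 = 819.7 kmol.
Fuel reacted = 0.713 × 238 → ξ = 169.7 kmol.
Outlet (n = n₀ + ν ξ):
  CO: 238 − 1(169.7) = 68.31
  O₂: 217.9 − 0.5(169.7) = 133
  N₂: 819.7 (inert)
  CO₂: 0 + 1(169.7) = 169.7

133 kmol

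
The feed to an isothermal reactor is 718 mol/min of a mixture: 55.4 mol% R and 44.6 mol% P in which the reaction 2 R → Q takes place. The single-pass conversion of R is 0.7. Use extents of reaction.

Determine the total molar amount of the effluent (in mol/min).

R reacted = 0.7 × 397.8 = 278.4 mol/min; ν_R = −2, so ξ = 278.4/2 = 139.2 mol/min.
Outlet amounts (n = n₀ + ν ξ):
  R: 397.8 − 2(139.2) = 119.3
  Q: 0 + 1(139.2) = 139.2
  P: 320.2 (inert)
Total out = 119.3 + 139.2 + 320.2 = 578.8 mol/min.

579 mol/min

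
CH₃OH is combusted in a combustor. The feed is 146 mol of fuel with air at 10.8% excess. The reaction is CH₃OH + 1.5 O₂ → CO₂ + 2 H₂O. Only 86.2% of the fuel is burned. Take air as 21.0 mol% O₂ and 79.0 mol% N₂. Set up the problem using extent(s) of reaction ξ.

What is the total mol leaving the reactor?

1360 mol

Stoichiometric O₂ = 1.5 × 146 = 219 mol; O₂ fed = 219 × 1.108 = 242.7 mol.
N₂ fed = 242.7 × 79/21 = 912.8 mol.
Fuel reacted = 0.862 × 146 → ξ = 125.9 mol.
Outlet (n = n₀ + ν ξ):
  CH₃OH: 146 − 1(125.9) = 20.15
  O₂: 242.7 − 1.5(125.9) = 53.87
  N₂: 912.8 (inert)
  CO₂: 0 + 1(125.9) = 125.9
  H₂O: 0 + 2(125.9) = 251.7
Total out = 20.15 + 53.87 + 912.8 + 125.9 + 251.7 = 1364 mol.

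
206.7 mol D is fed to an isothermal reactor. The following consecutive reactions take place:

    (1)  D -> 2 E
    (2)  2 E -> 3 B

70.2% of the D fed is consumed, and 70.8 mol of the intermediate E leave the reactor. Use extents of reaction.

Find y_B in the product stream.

Conversion of D: D consumed = 1ξ₁ = 0.702 × 206.7 → ξ₁ = 145.1 mol.
E balance: n_E = 0 + 2ξ₁ − 2ξ₂ = 70.8 → ξ₂ = (2·145.1 − 70.8)/2 = 109.7 mol.
Outlet amounts (n = n₀ + Σ ν·ξ):
  D: 206.7 − 1(145.1) = 61.6
  E: 0 + 2(145.1) − 2(109.7) = 70.8
  B: 0 + 3(109.7) = 329.1
Total out = 461.5 mol; y_B = 329.1 / 461.5 = 0.7131.

0.713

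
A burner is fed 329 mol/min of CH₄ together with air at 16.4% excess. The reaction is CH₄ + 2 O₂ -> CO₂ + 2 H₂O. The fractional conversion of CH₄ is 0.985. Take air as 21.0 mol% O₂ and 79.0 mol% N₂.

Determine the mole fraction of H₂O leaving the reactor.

Stoichiometric O₂ = 2 × 329 = 658 mol/min; O₂ fed = 658 × 1.164 = 765.9 mol/min.
N₂ fed = 765.9 × 79/21 = 2881 mol/min.
Fuel reacted = 0.985 × 329 → ξ = 324.1 mol/min.
Outlet (n = n₀ + ν ξ):
  CH₄: 329 − 1(324.1) = 4.935
  O₂: 765.9 − 2(324.1) = 117.8
  N₂: 2881 (inert)
  CO₂: 0 + 1(324.1) = 324.1
  H₂O: 0 + 2(324.1) = 648.1
Total out = 3976 mol/min; y_H₂O = 648.1 / 3976 = 0.163.

0.163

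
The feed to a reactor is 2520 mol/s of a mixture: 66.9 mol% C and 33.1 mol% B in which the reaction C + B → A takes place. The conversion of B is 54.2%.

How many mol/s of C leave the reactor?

1230 mol/s

B reacted = 0.542 × 834.1 = 452.1 mol/s; ν_B = −1, so ξ = 452.1/1 = 452.1 mol/s.
Outlet amounts (n = n₀ + ν ξ):
  C: 1686 − 1(452.1) = 1234
  B: 834.1 − 1(452.1) = 382
  A: 0 + 1(452.1) = 452.1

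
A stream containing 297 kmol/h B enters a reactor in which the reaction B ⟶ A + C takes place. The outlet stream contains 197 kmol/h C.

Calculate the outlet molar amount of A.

For C: n = n₀ + 1ξ → 197 = 0 + 1ξ, giving ξ = 197 kmol/h.
Outlet amounts (n = n₀ + ν ξ):
  B: 297 − 1(197) = 100
  A: 0 + 1(197) = 197
  C: 0 + 1(197) = 197

197 kmol/h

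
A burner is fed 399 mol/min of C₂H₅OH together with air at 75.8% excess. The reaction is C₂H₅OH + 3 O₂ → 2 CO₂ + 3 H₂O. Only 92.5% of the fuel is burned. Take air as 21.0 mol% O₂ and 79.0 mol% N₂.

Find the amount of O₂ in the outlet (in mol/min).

Stoichiometric O₂ = 3 × 399 = 1197 mol/min; O₂ fed = 1197 × 1.758 = 2104 mol/min.
N₂ fed = 2104 × 79/21 = 7916 mol/min.
Fuel reacted = 0.925 × 399 → ξ = 369.1 mol/min.
Outlet (n = n₀ + ν ξ):
  C₂H₅OH: 399 − 1(369.1) = 29.92
  O₂: 2104 − 3(369.1) = 997.1
  N₂: 7916 (inert)
  CO₂: 0 + 2(369.1) = 738.2
  H₂O: 0 + 3(369.1) = 1107

997 mol/min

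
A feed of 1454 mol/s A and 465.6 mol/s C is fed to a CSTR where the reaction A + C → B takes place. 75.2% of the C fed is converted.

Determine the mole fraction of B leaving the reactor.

0.223

C reacted = 0.752 × 465.6 = 350.1 mol/s; ν_C = −1, so ξ = 350.1/1 = 350.1 mol/s.
Outlet amounts (n = n₀ + ν ξ):
  A: 1454 − 1(350.1) = 1104
  C: 465.6 − 1(350.1) = 115.5
  B: 0 + 1(350.1) = 350.1
Total out = 1569 mol/s; y_B = 350.1 / 1569 = 0.2231.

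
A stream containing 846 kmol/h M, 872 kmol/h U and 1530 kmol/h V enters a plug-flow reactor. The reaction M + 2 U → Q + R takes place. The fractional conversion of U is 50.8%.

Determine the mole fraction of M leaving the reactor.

0.206

U reacted = 0.508 × 872 = 443 kmol/h; ν_U = −2, so ξ = 443/2 = 221.5 kmol/h.
Outlet amounts (n = n₀ + ν ξ):
  M: 846 − 1(221.5) = 624.5
  U: 872 − 2(221.5) = 429
  Q: 0 + 1(221.5) = 221.5
  R: 0 + 1(221.5) = 221.5
  V: 1530 (inert)
Total out = 3027 kmol/h; y_M = 624.5 / 3027 = 0.2063.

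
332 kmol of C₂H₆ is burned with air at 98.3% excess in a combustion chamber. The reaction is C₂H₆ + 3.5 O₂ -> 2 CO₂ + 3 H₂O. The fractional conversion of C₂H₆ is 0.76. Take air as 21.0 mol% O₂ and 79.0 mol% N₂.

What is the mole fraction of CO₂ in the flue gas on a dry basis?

Stoichiometric O₂ = 3.5 × 332 = 1162 kmol; O₂ fed = 1162 × 1.983 = 2304 kmol.
N₂ fed = 2304 × 79/21 = 8668 kmol.
Fuel reacted = 0.76 × 332 → ξ = 252.3 kmol.
Outlet (n = n₀ + ν ξ):
  C₂H₆: 332 − 1(252.3) = 79.68
  O₂: 2304 − 3.5(252.3) = 1421
  N₂: 8668 (inert)
  CO₂: 0 + 2(252.3) = 504.6
  H₂O: 0 + 3(252.3) = 757
Dry total = 10670 kmol; y_CO₂ (dry) = 504.6 / 10670 = 0.04728.

0.0473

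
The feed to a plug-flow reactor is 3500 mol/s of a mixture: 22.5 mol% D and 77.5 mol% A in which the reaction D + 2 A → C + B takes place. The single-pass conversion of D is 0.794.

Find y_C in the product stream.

0.218

D reacted = 0.794 × 787.5 = 625.3 mol/s; ν_D = −1, so ξ = 625.3/1 = 625.3 mol/s.
Outlet amounts (n = n₀ + ν ξ):
  D: 787.5 − 1(625.3) = 162.2
  A: 2712 − 2(625.3) = 1462
  C: 0 + 1(625.3) = 625.3
  B: 0 + 1(625.3) = 625.3
Total out = 2875 mol/s; y_C = 625.3 / 2875 = 0.2175.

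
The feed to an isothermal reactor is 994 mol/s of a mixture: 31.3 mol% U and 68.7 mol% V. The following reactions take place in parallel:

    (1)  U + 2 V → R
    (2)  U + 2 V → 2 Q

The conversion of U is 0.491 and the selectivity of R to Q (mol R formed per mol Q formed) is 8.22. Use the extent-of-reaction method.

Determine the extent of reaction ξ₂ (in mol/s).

Conversion of U: U consumed = 0.491 × 311.1 = 152.8 mol/s = 1ξ₁ + 1ξ₂.
Selectivity: 1ξ₁ / (2ξ₂) = 8.22 → ξ₁ = 16.44 ξ₂.
Substitute: (1·16.44 + 1) ξ₂ = 152.8 → ξ₂ = 8.759 mol/s, ξ₁ = 144 mol/s.
Outlet amounts (n = n₀ + Σ ν·ξ):
  U: 311.1 − 1(144) − 1(8.759) = 158.4
  V: 682.9 − 2(144) − 2(8.759) = 377.4
  R: 0 + 1(144) = 144
  Q: 0 + 2(8.759) = 17.52

ξ₂ = 8.76 mol/s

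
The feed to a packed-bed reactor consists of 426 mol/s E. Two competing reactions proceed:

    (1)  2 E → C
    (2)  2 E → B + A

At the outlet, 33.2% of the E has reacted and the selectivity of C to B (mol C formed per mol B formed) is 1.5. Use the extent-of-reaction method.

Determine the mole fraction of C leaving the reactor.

Conversion of E: E consumed = 0.332 × 426 = 141.4 mol/s = 2ξ₁ + 2ξ₂.
Selectivity: 1ξ₁ / (1ξ₂) = 1.5 → ξ₁ = 1.5 ξ₂.
Substitute: (2·1.5 + 2) ξ₂ = 141.4 → ξ₂ = 28.29 mol/s, ξ₁ = 42.43 mol/s.
Outlet amounts (n = n₀ + Σ ν·ξ):
  E: 426 − 2(42.43) − 2(28.29) = 284.6
  C: 0 + 1(42.43) = 42.43
  B: 0 + 1(28.29) = 28.29
  A: 0 + 1(28.29) = 28.29
Total out = 383.6 mol/s; y_C = 42.43 / 383.6 = 0.1106.

0.111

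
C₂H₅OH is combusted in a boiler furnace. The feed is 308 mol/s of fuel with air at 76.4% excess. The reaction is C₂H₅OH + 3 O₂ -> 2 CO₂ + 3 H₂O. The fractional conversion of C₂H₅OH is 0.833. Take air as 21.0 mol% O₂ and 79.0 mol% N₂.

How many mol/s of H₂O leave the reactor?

770 mol/s

Stoichiometric O₂ = 3 × 308 = 924 mol/s; O₂ fed = 924 × 1.764 = 1630 mol/s.
N₂ fed = 1630 × 79/21 = 6132 mol/s.
Fuel reacted = 0.833 × 308 → ξ = 256.6 mol/s.
Outlet (n = n₀ + ν ξ):
  C₂H₅OH: 308 − 1(256.6) = 51.44
  O₂: 1630 − 3(256.6) = 860.2
  N₂: 6132 (inert)
  CO₂: 0 + 2(256.6) = 513.1
  H₂O: 0 + 3(256.6) = 769.7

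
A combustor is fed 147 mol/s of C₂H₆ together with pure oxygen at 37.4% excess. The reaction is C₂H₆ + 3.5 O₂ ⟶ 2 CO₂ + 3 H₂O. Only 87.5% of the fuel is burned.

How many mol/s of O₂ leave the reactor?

257 mol/s

Stoichiometric O₂ = 3.5 × 147 = 514.5 mol/s; O₂ fed = 514.5 × 1.374 = 706.9 mol/s.
Fuel reacted = 0.875 × 147 → ξ = 128.6 mol/s.
Outlet (n = n₀ + ν ξ):
  C₂H₆: 147 − 1(128.6) = 18.38
  O₂: 706.9 − 3.5(128.6) = 256.7
  CO₂: 0 + 2(128.6) = 257.2
  H₂O: 0 + 3(128.6) = 385.9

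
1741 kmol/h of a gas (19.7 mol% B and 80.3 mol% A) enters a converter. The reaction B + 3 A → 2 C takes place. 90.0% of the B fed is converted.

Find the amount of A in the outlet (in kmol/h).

B reacted = 0.9 × 343 = 308.7 kmol/h; ν_B = −1, so ξ = 308.7/1 = 308.7 kmol/h.
Outlet amounts (n = n₀ + ν ξ):
  B: 343 − 1(308.7) = 34.3
  A: 1398 − 3(308.7) = 472
  C: 0 + 2(308.7) = 617.4

472 kmol/h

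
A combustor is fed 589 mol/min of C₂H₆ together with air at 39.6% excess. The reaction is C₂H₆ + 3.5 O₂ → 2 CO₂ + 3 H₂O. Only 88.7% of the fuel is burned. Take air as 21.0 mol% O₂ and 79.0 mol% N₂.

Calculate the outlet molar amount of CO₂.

Stoichiometric O₂ = 3.5 × 589 = 2062 mol/min; O₂ fed = 2062 × 1.396 = 2878 mol/min.
N₂ fed = 2878 × 79/21 = 10830 mol/min.
Fuel reacted = 0.887 × 589 → ξ = 522.4 mol/min.
Outlet (n = n₀ + ν ξ):
  C₂H₆: 589 − 1(522.4) = 66.56
  O₂: 2878 − 3.5(522.4) = 1049
  N₂: 10830 (inert)
  CO₂: 0 + 2(522.4) = 1045
  H₂O: 0 + 3(522.4) = 1567

1040 mol/min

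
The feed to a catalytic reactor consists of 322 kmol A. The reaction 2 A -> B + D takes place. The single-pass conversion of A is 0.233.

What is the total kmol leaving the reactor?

A reacted = 0.233 × 322 = 75.03 kmol; ν_A = −2, so ξ = 75.03/2 = 37.51 kmol.
Outlet amounts (n = n₀ + ν ξ):
  A: 322 − 2(37.51) = 247
  B: 0 + 1(37.51) = 37.51
  D: 0 + 1(37.51) = 37.51
Total out = 247 + 37.51 + 37.51 = 322 kmol.

322 kmol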